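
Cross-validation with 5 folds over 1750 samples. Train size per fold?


Fold size = 1750/5 = 350
Training per fold = 1750 - 350 = 1400

1400


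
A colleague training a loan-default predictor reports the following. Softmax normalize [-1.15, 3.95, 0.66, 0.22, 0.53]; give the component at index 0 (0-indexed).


Exponentials: e^-1.15=0.3166, e^3.95=51.9354, e^0.66=1.9348, e^0.22=1.2461, e^0.53=1.6989
Sum = 57.1318
Softmax = [0.0055, 0.909, 0.0339, 0.0218, 0.0297]
p[0] = 0.3166/57.1318 = 0.0055

0.0055


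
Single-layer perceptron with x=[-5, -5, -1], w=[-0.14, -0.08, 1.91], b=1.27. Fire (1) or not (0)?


z = (-5)·(-0.14) + (-5)·(-0.08) + (-1)·(1.91) + 1.27
  = 0.46
step(z) = 1 (z≥0)

1


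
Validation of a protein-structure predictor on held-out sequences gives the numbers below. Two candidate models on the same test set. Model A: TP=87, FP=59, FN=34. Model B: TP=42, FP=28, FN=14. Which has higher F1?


Model A: P=87/146=0.5959, R=87/121=0.719, F1=2PR/(P+R)=2TP/(2TP+FP+FN)=174/267=0.6517
Model B: P=42/70=0.6, R=42/56=0.75, F1=2PR/(P+R)=2TP/(2TP+FP+FN)=84/126=0.6667
0.6517 < 0.6667 → Model B

Model B


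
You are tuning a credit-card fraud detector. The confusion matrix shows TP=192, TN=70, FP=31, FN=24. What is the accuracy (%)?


Accuracy = (TP+TN)/(TP+TN+FP+FN)
= (192+70)/(317)
= 262/317 = 82.65%

82.65%


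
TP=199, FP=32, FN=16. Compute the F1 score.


Precision = 199/231 = 0.8615
Recall = 199/215 = 0.9256
F1 = 2·P·R/(P+R) = 2·TP/(2·TP+FP+FN) = 398/(398+32+16) = 398/446 = 0.8924

0.8924


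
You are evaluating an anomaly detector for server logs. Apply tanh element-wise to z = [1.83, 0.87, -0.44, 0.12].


tanh(1.83) = 0.9498
tanh(0.87) = 0.7014
tanh(-0.44) = -0.4136
tanh(0.12) = 0.1194
result = [0.9498, 0.7014, -0.4136, 0.1194]

[0.9498, 0.7014, -0.4136, 0.1194]


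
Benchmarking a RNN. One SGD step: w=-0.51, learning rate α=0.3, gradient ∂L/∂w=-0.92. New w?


w_new = w - α·∇
= -0.51 - 0.3·-0.92
= -0.51 + 0.276
= -0.234

-0.234


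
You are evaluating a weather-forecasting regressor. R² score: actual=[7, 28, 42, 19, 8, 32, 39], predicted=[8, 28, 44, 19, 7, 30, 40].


ȳ = 25
SS_res = Σ(y-ŷ)² = 11
SS_tot = Σ(y-ȳ)² = 1192
R² = 1 - SS_res/SS_tot = 1 - 0.0092 = 0.9908

0.9908


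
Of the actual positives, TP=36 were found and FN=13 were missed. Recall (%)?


Recall = TP/(TP+FN)
= 36/(36+13)
= 36/49 = 73.47%

73.47%


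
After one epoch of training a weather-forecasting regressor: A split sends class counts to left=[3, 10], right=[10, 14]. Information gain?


Parent = [13, 24], H_parent = 0.9353
H_left = 0.7793 (n=13), H_right = 0.9799 (n=24)
H_children = (13/37)·0.7793 + (24/37)·0.9799 = 0.9094
IG = 0.9353 - 0.9094 = 0.0259

0.0259


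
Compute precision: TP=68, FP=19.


Precision = TP/(TP+FP)
= 68/(68+19)
= 68/87 = 78.16%

78.16%


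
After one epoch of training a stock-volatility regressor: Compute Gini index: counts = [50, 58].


Probabilities: [50/108, 58/108] ≈ [0.463, 0.537]
Σpᵢ² = (2500 + 3364)/108² = 5864/11664
Gini = 1 - Σpᵢ² = 1 - 5864/11664 = 0.4973

0.4973


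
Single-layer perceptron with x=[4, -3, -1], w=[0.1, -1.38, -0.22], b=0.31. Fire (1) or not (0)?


z = (4)·(0.1) + (-3)·(-1.38) + (-1)·(-0.22) + 0.31
  = 5.07
step(z) = 1 (z≥0)

1


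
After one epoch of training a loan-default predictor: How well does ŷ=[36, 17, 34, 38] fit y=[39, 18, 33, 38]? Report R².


ȳ = 32
SS_res = Σ(y-ŷ)² = 11
SS_tot = Σ(y-ȳ)² = 282
R² = 1 - SS_res/SS_tot = 1 - 0.039 = 0.961

0.961


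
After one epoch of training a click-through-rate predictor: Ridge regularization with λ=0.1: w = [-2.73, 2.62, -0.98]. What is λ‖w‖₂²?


‖w‖₂² = (-2.73)² + (2.62)² + (-0.98)²
     = 7.4529 + 6.8644 + 0.9604
     = 15.2777
λ·‖w‖₂² = 0.1·15.2777 = 1.52777

1.52777


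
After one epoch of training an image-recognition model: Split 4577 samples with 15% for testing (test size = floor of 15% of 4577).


Test = ⌊4577·15/100⌋ = 686
Train = 4577 - 686 = 3891

Train: 3891, Test: 686


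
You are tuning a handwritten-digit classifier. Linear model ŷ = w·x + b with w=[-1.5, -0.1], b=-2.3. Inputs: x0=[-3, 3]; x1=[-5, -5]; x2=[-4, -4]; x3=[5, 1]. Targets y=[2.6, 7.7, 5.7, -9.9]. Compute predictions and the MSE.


ŷ0 = (-1.5)·(-3) + (-0.1)·(3) - 2.3 = 1.9
ŷ1 = (-1.5)·(-5) + (-0.1)·(-5) - 2.3 = 5.7
ŷ2 = (-1.5)·(-4) + (-0.1)·(-4) - 2.3 = 4.1
ŷ3 = (-1.5)·(5) + (-0.1)·(1) - 2.3 = -9.9
errors² = [0.49, 4.0, 2.56, 0.0]
MSE = 7.0500/4 = 1.7625

1.7625


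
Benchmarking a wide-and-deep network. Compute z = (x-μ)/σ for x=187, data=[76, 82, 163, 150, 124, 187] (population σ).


μ = 130.3333, σ = 40.8112
z = (187 - 130.3333)/40.8112 = 1.3885

1.3885


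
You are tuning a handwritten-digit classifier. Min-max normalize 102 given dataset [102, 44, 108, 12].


min=12, max=108
(102-12)/(108-12) = 90/96 = 0.9375

0.9375


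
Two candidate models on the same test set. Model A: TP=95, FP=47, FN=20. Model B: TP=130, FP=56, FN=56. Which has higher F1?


Model A: P=95/142=0.669, R=95/115=0.8261, F1=2PR/(P+R)=2TP/(2TP+FP+FN)=190/257=0.7393
Model B: P=130/186=0.6989, R=130/186=0.6989, F1=2PR/(P+R)=2TP/(2TP+FP+FN)=260/372=0.6989
0.7393 > 0.6989 → Model A

Model A


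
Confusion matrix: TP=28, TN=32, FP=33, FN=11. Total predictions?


Total = TP + TN + FP + FN
= 28 + 32 + 33 + 11
= 104
(Predicted positive: 61, predicted negative: 43)

104


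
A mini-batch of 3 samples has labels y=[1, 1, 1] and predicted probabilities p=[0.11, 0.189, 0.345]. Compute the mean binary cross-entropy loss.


L[0] = -ln(0.11) = 2.2073
L[1] = -ln(0.189) = 1.666
L[2] = -ln(0.345) = 1.0642
mean = (2.2073 + 1.666 + 1.0642)/3 = 1.6458

1.6458


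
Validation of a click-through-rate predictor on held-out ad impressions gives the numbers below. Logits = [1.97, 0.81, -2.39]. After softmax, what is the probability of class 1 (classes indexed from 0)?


Exponentials: e^1.97=7.1707, e^0.81=2.2479, e^-2.39=0.0916
Sum = 9.5102
Softmax = [0.754, 0.2364, 0.0096]
p[1] = 2.2479/9.5102 = 0.2364

0.2364


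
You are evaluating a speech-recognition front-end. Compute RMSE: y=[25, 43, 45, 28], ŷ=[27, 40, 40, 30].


MSE = 42/4 = 10.5
RMSE = √(42/4) = 3.2404

3.2404


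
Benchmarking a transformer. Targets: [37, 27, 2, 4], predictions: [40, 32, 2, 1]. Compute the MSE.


Squared errors: (37-40)²=9, (27-32)²=25, (2-2)²=0, (4-1)²=9
Sum = 43
MSE = 43/4 = 43/4

43/4


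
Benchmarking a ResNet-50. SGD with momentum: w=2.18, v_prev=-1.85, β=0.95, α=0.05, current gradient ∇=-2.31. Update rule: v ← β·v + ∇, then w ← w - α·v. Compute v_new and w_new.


v_new = 0.95·-1.85 - 2.31 = -1.7575 - 2.31 = -4.0675
w_new = 2.18 - 0.05·-4.0675 = 2.18 + 0.203375 = 2.383375

v_new=-4.0675, w_new=2.383375


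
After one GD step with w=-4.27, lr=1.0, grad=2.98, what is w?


w_new = w - α·∇
= -4.27 - 1.0·2.98
= -4.27 - 2.98
= -7.25

-7.25


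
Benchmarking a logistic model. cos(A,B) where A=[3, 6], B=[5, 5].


A·B = 3·5 + 6·5 = 45
‖A‖ = √45 = 6.7082, ‖B‖ = √50 = 7.0711
cos = 45/(√45·√50) = 45/√2250 = 0.9487

0.9487


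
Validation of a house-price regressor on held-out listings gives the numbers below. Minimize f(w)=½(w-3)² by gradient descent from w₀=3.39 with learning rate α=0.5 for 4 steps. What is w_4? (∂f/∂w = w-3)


step 1: grad = 3.39-3 = 0.39; w = 3.39 - 0.5·(0.39) = 3.195
step 2: grad = 3.195-3 = 0.195; w = 3.195 - 0.5·(0.195) = 3.0975
step 3: grad = 3.0975-3 = 0.0975; w = 3.0975 - 0.5·(0.0975) = 3.04875
step 4: grad = 3.04875-3 = 0.04875; w = 3.04875 - 0.5·(0.04875) = 3.024375

3.024375


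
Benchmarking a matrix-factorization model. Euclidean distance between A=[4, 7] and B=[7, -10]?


d = √((4-7)² + (7+ 10)²)
  = √(9 + 289)
  = √298 = 17.2627

17.2627


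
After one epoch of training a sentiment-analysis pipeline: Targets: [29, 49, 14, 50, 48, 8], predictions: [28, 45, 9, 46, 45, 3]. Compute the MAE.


Absolute errors: |29-28|=1, |49-45|=4, |14-9|=5, |50-46|=4, |48-45|=3, |8-3|=5
Sum = 22
MAE = 22/6 = 11/3

11/3


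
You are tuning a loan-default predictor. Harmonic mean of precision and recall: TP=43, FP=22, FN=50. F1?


Precision = 43/65 = 0.6615
Recall = 43/93 = 0.4624
F1 = 2·P·R/(P+R) = 2·TP/(2·TP+FP+FN) = 86/(86+22+50) = 86/158 = 0.5443

0.5443


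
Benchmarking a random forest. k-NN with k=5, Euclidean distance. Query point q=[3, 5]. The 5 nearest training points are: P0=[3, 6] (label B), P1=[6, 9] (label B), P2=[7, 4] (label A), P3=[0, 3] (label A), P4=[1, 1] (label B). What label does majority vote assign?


d(q,P0) = 1.0  (label B)
d(q,P1) = 5.0  (label B)
d(q,P2) = 4.1231  (label A)
d(q,P3) = 3.6056  (label A)
d(q,P4) = 4.4721  (label B)
Votes: A=2, B=3
Majority → B

B


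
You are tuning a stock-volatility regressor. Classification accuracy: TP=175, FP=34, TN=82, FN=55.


Accuracy = (TP+TN)/(TP+TN+FP+FN)
= (175+82)/(346)
= 257/346 = 74.28%

74.28%


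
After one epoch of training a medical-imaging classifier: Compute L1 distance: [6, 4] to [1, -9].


d = |6-1| + |4+ 9|
  = 5 + 13
  = 18

18


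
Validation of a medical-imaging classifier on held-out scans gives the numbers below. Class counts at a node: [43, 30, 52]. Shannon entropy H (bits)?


Probabilities: [43/125, 30/125, 52/125] ≈ [0.344, 0.24, 0.416]
H = -((43/125)·log₂(43/125) + (30/125)·log₂(30/125) + (52/125)·log₂(52/125))
  = 1.5501 bits

1.5501 bits


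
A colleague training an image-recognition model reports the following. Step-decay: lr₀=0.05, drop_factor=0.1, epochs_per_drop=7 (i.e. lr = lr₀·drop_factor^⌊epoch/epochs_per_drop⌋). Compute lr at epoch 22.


n_drops = ⌊22/7⌋ = 3
lr = 0.05·0.1^3 = 0.05·0.001 = 0.00005

0.00005


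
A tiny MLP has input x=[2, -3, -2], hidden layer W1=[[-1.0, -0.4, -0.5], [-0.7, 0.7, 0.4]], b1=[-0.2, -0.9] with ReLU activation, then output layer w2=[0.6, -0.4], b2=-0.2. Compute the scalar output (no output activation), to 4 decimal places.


z1[0] = (-1.0)·(2) + (-0.4)·(-3) + (-0.5)·(-2) - 0.2 = 0.0
z1[1] = (-0.7)·(2) + (0.7)·(-3) + (0.4)·(-2) - 0.9 = -5.2
h = ReLU(z1) = [0.0, 0.0]
output = (0.6)·(0.0) + (-0.4)·(0.0) - 0.2 = -0.2

-0.2


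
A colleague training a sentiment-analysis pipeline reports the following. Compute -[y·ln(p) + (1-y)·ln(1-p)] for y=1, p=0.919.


BCE = -[y·ln(p) + (1-y)·ln(1-p)]
= -1·ln(0.919) - 0
= -ln(0.919) = 0.0845

0.0845


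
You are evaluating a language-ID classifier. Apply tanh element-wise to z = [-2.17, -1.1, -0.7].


tanh(-2.17) = -0.9743
tanh(-1.1) = -0.8005
tanh(-0.7) = -0.6044
result = [-0.9743, -0.8005, -0.6044]

[-0.9743, -0.8005, -0.6044]


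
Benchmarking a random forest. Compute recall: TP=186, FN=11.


Recall = TP/(TP+FN)
= 186/(186+11)
= 186/197 = 94.42%

94.42%


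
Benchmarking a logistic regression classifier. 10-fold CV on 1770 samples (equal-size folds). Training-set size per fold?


Fold size = 1770/10 = 177
Training per fold = 1770 - 177 = 1593

1593


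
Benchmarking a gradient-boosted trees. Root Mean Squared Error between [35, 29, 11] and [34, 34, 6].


MSE = 51/3 = 17
RMSE = √(51/3) = 4.1231

4.1231


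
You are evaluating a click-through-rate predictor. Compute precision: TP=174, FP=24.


Precision = TP/(TP+FP)
= 174/(174+24)
= 174/198 = 87.88%

87.88%


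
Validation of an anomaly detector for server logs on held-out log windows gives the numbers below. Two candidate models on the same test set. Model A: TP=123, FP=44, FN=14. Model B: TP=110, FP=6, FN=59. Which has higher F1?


Model A: P=123/167=0.7365, R=123/137=0.8978, F1=2PR/(P+R)=2TP/(2TP+FP+FN)=246/304=0.8092
Model B: P=110/116=0.9483, R=110/169=0.6509, F1=2PR/(P+R)=2TP/(2TP+FP+FN)=220/285=0.7719
0.8092 > 0.7719 → Model A

Model A


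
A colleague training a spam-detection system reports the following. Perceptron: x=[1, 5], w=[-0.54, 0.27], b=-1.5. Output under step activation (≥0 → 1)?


z = (1)·(-0.54) + (5)·(0.27) - 1.5
  = -0.69
step(z) = 0 (z<0)

0


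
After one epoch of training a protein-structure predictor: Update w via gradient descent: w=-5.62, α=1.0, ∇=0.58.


w_new = w - α·∇
= -5.62 - 1.0·0.58
= -5.62 - 0.58
= -6.2

-6.2


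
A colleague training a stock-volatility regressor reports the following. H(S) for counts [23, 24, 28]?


Probabilities: [23/75, 24/75, 28/75] ≈ [0.3067, 0.32, 0.3733]
H = -((23/75)·log₂(23/75) + (24/75)·log₂(24/75) + (28/75)·log₂(28/75))
  = 1.5797 bits

1.5797 bits


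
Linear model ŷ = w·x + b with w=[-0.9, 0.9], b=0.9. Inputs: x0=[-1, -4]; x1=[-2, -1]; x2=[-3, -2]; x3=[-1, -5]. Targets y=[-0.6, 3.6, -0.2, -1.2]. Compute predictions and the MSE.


ŷ0 = (-0.9)·(-1) + (0.9)·(-4) + 0.9 = -1.8
ŷ1 = (-0.9)·(-2) + (0.9)·(-1) + 0.9 = 1.8
ŷ2 = (-0.9)·(-3) + (0.9)·(-2) + 0.9 = 1.8
ŷ3 = (-0.9)·(-1) + (0.9)·(-5) + 0.9 = -2.7
errors² = [1.44, 3.24, 4.0, 2.25]
MSE = 10.9300/4 = 2.7325

2.7325


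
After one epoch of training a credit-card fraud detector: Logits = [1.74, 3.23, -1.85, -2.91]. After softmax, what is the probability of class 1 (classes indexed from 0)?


Exponentials: e^1.74=5.6973, e^3.23=25.2797, e^-1.85=0.1572, e^-2.91=0.0545
Sum = 31.1887
Softmax = [0.1827, 0.8105, 0.005, 0.0017]
p[1] = 25.2797/31.1887 = 0.8105

0.8105


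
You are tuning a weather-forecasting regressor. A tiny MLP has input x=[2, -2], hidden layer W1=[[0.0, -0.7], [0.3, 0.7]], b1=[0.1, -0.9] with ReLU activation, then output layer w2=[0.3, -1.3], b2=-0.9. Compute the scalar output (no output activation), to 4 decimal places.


z1[0] = (0.0)·(2) + (-0.7)·(-2) + 0.1 = 1.5
z1[1] = (0.3)·(2) + (0.7)·(-2) - 0.9 = -1.7
h = ReLU(z1) = [1.5, 0.0]
output = (0.3)·(1.5) + (-1.3)·(0.0) - 0.9 = -0.45

-0.45


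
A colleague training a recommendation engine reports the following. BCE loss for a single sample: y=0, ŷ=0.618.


BCE = -[y·ln(p) + (1-y)·ln(1-p)]
= -0 - 1·ln(1-0.618)
= -ln(0.382) = 0.9623

0.9623


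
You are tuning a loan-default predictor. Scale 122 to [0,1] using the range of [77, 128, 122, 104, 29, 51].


min=29, max=128
(122-29)/(128-29) = 93/99 = 0.9394

0.9394


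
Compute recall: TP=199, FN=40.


Recall = TP/(TP+FN)
= 199/(199+40)
= 199/239 = 83.26%

83.26%


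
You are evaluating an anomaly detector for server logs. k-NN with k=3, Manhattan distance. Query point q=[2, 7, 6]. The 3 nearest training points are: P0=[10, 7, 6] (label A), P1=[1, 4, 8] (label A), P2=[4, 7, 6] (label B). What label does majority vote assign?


d(q,P0) = 8  (label A)
d(q,P1) = 6  (label A)
d(q,P2) = 2  (label B)
Votes: A=2, B=1
Majority → A

A


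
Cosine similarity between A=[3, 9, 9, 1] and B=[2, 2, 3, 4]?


A·B = 3·2 + 9·2 + 9·3 + 1·4 = 55
‖A‖ = √172 = 13.1149, ‖B‖ = √33 = 5.7446
cos = 55/(√172·√33) = 55/√5676 = 0.73

0.73


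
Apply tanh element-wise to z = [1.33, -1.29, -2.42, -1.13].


tanh(1.33) = 0.8692
tanh(-1.29) = -0.8591
tanh(-2.42) = -0.9843
tanh(-1.13) = -0.811
result = [0.8692, -0.8591, -0.9843, -0.811]

[0.8692, -0.8591, -0.9843, -0.811]


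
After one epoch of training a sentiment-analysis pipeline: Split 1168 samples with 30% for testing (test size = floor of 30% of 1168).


Test = ⌊1168·30/100⌋ = 350
Train = 1168 - 350 = 818

Train: 818, Test: 350


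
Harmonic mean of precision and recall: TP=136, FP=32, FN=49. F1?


Precision = 136/168 = 0.8095
Recall = 136/185 = 0.7351
F1 = 2·P·R/(P+R) = 2·TP/(2·TP+FP+FN) = 272/(272+32+49) = 272/353 = 0.7705

0.7705


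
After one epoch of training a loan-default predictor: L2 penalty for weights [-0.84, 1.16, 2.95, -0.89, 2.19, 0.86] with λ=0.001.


‖w‖₂² = (-0.84)² + (1.16)² + (2.95)² + (-0.89)² + (2.19)² + (0.86)²
     = 0.7056 + 1.3456 + 8.7025 + 0.7921 + 4.7961 + 0.7396
     = 17.0815
λ·‖w‖₂² = 0.001·17.0815 = 0.017081

0.017081


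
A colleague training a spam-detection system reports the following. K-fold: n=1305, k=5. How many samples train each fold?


Fold size = 1305/5 = 261
Training per fold = 1305 - 261 = 1044

1044


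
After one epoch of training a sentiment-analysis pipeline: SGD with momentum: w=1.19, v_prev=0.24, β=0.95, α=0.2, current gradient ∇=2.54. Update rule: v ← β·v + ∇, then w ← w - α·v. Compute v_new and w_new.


v_new = 0.95·0.24 + 2.54 = 0.228 + 2.54 = 2.768
w_new = 1.19 - 0.2·2.768 = 1.19 - 0.5536 = 0.6364

v_new=2.768, w_new=0.6364


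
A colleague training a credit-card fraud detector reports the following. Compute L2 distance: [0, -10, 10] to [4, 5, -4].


d = √((0-4)² + (-10-5)² + (10+ 4)²)
  = √(16 + 225 + 196)
  = √437 = 20.9045

20.9045


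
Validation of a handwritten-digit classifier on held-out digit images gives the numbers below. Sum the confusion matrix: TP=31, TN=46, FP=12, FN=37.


Total = TP + TN + FP + FN
= 31 + 46 + 12 + 37
= 126
(Predicted positive: 43, predicted negative: 83)

126


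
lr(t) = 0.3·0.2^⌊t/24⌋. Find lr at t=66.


n_drops = ⌊66/24⌋ = 2
lr = 0.3·0.2^2 = 0.3·0.04 = 0.012

0.012


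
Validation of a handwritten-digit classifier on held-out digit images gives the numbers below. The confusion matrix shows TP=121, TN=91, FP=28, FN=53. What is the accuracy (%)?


Accuracy = (TP+TN)/(TP+TN+FP+FN)
= (121+91)/(293)
= 212/293 = 72.35%

72.35%


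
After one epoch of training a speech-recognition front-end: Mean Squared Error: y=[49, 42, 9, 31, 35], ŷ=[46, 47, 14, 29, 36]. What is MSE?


Squared errors: (49-46)²=9, (42-47)²=25, (9-14)²=25, (31-29)²=4, (35-36)²=1
Sum = 64
MSE = 64/5 = 64/5

64/5


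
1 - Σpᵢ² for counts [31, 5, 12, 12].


Probabilities: [31/60, 5/60, 12/60, 12/60] ≈ [0.5167, 0.0833, 0.2, 0.2]
Σpᵢ² = (961 + 25 + 144 + 144)/60² = 1274/3600
Gini = 1 - Σpᵢ² = 1 - 1274/3600 = 0.6461

0.6461


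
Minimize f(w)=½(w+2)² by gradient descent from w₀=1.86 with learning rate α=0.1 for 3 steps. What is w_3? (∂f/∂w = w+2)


step 1: grad = 1.86+2 = 3.86; w = 1.86 - 0.1·(3.86) = 1.474
step 2: grad = 1.474+2 = 3.474; w = 1.474 - 0.1·(3.474) = 1.1266
step 3: grad = 1.1266+2 = 3.1266; w = 1.1266 - 0.1·(3.1266) = 0.81394

0.81394


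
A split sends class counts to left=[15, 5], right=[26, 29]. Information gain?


Parent = [41, 34], H_parent = 0.9937
H_left = 0.8113 (n=20), H_right = 0.9979 (n=55)
H_children = (20/75)·0.8113 + (55/75)·0.9979 = 0.9481
IG = 0.9937 - 0.9481 = 0.0456

0.0456


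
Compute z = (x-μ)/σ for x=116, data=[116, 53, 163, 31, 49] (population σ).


μ = 82.4, σ = 49.4918
z = (116 - 82.4)/49.4918 = 0.6789

0.6789


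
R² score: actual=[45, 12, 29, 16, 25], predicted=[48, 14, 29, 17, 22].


ȳ = 25.4
SS_res = Σ(y-ŷ)² = 23
SS_tot = Σ(y-ȳ)² = 665.2
R² = 1 - SS_res/SS_tot = 1 - 0.0346 = 0.9654

0.9654


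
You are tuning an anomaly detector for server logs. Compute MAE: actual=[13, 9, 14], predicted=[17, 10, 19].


Absolute errors: |13-17|=4, |9-10|=1, |14-19|=5
Sum = 10
MAE = 10/3 = 10/3

10/3


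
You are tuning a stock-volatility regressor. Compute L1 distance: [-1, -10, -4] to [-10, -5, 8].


d = |-1+ 10| + |-10+ 5| + |-4-8|
  = 9 + 5 + 12
  = 26

26


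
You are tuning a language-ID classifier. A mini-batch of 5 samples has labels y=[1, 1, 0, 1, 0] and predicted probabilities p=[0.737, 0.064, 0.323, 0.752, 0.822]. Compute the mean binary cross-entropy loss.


L[0] = -ln(0.737) = 0.3052
L[1] = -ln(0.064) = 2.7489
L[2] = -ln(1-0.323) = -ln(0.677) = 0.3901
L[3] = -ln(0.752) = 0.285
L[4] = -ln(1-0.822) = -ln(0.178) = 1.726
mean = (0.3052 + 2.7489 + 0.3901 + 0.285 + 1.726)/5 = 1.091

1.091


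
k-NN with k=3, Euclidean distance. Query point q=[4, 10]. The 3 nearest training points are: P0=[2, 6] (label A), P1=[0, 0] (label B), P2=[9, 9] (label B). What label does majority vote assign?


d(q,P0) = 4.4721  (label A)
d(q,P1) = 10.7703  (label B)
d(q,P2) = 5.099  (label B)
Votes: A=1, B=2
Majority → B

B


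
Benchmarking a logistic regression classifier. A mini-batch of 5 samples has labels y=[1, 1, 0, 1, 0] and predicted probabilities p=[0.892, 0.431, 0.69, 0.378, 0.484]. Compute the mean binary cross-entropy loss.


L[0] = -ln(0.892) = 0.1143
L[1] = -ln(0.431) = 0.8416
L[2] = -ln(1-0.69) = -ln(0.31) = 1.1712
L[3] = -ln(0.378) = 0.9729
L[4] = -ln(1-0.484) = -ln(0.516) = 0.6616
mean = (0.1143 + 0.8416 + 1.1712 + 0.9729 + 0.6616)/5 = 0.7523

0.7523


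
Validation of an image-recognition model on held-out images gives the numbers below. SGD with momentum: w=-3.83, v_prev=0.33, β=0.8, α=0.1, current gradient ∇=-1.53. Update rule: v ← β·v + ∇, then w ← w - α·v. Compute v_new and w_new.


v_new = 0.8·0.33 - 1.53 = 0.264 - 1.53 = -1.266
w_new = -3.83 - 0.1·-1.266 = -3.83 + 0.1266 = -3.7034

v_new=-1.266, w_new=-3.7034


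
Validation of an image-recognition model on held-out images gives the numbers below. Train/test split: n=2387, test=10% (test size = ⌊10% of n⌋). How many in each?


Test = ⌊2387·10/100⌋ = 238
Train = 2387 - 238 = 2149

Train: 2149, Test: 238


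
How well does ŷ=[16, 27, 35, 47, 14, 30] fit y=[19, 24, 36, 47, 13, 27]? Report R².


ȳ = 27.6667
SS_res = Σ(y-ŷ)² = 29
SS_tot = Σ(y-ȳ)² = 747.33
R² = 1 - SS_res/SS_tot = 1 - 0.0388 = 0.9612

0.9612


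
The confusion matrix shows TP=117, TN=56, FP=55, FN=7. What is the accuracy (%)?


Accuracy = (TP+TN)/(TP+TN+FP+FN)
= (117+56)/(235)
= 173/235 = 73.62%

73.62%


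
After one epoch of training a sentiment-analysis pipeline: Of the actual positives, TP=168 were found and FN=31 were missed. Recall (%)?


Recall = TP/(TP+FN)
= 168/(168+31)
= 168/199 = 84.42%

84.42%


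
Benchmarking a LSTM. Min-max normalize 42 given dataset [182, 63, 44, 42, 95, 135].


min=42, max=182
(42-42)/(182-42) = 0/140 = 0.0

0.0


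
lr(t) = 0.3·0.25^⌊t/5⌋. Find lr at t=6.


n_drops = ⌊6/5⌋ = 1
lr = 0.3·0.25^1 = 0.3·0.25 = 0.075

0.075


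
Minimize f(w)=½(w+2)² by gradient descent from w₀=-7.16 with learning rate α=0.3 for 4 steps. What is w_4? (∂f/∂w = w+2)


step 1: grad = -7.16+2 = -5.16; w = -7.16 - 0.3·(-5.16) = -5.612
step 2: grad = -5.612+2 = -3.612; w = -5.612 - 0.3·(-3.612) = -4.5284
step 3: grad = -4.5284+2 = -2.5284; w = -4.5284 - 0.3·(-2.5284) = -3.76988
step 4: grad = -3.76988+2 = -1.76988; w = -3.76988 - 0.3·(-1.76988) = -3.238916

-3.238916


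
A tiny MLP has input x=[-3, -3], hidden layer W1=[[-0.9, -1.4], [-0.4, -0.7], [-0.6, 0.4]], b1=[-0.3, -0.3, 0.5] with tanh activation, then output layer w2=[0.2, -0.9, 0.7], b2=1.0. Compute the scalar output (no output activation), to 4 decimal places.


z1[0] = (-0.9)·(-3) + (-1.4)·(-3) - 0.3 = 6.6
z1[1] = (-0.4)·(-3) + (-0.7)·(-3) - 0.3 = 3.0
z1[2] = (-0.6)·(-3) + (0.4)·(-3) + 0.5 = 1.1
h = tanh(z1) = [1.0, 0.9951, 0.8005]
output = (0.2)·(1.0) + (-0.9)·(0.9951) + (0.7)·(0.8005) + 1.0 = 0.8648

0.8648


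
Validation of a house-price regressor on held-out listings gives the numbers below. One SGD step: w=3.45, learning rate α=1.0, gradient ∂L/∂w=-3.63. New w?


w_new = w - α·∇
= 3.45 - 1.0·-3.63
= 3.45 + 3.63
= 7.08

7.08


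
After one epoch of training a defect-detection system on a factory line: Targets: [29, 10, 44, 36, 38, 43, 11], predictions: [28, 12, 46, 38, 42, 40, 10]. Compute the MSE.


Squared errors: (29-28)²=1, (10-12)²=4, (44-46)²=4, (36-38)²=4, (38-42)²=16, (43-40)²=9, (11-10)²=1
Sum = 39
MSE = 39/7 = 39/7

39/7


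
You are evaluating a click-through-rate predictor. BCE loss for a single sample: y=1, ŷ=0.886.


BCE = -[y·ln(p) + (1-y)·ln(1-p)]
= -1·ln(0.886) - 0
= -ln(0.886) = 0.121

0.121


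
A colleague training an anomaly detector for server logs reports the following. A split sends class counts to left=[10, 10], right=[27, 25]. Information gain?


Parent = [37, 35], H_parent = 0.9994
H_left = 1 (n=20), H_right = 0.9989 (n=52)
H_children = (20/72)·1 + (52/72)·0.9989 = 0.9992
IG = 0.9994 - 0.9992 = 0.0002

0.0002


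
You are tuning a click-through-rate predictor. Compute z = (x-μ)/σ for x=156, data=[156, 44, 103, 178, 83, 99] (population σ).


μ = 110.5, σ = 44.7092
z = (156 - 110.5)/44.7092 = 1.0177

1.0177


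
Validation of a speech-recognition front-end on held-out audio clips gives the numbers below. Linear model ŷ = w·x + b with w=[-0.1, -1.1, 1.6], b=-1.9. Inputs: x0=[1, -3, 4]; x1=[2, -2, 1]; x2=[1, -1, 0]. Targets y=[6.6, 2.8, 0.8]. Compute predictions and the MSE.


ŷ0 = (-0.1)·(1) + (-1.1)·(-3) + (1.6)·(4) - 1.9 = 7.7
ŷ1 = (-0.1)·(2) + (-1.1)·(-2) + (1.6)·(1) - 1.9 = 1.7
ŷ2 = (-0.1)·(1) + (-1.1)·(-1) + (1.6)·(0) - 1.9 = -0.9
errors² = [1.21, 1.21, 2.89]
MSE = 5.3100/3 = 1.77

1.77


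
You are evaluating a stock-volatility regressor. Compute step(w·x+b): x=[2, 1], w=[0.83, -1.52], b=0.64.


z = (2)·(0.83) + (1)·(-1.52) + 0.64
  = 0.78
step(z) = 1 (z≥0)

1


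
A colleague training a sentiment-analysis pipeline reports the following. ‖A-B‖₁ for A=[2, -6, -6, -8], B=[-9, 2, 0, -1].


d = |2+ 9| + |-6-2| + |-6-0| + |-8+ 1|
  = 11 + 8 + 6 + 7
  = 32

32


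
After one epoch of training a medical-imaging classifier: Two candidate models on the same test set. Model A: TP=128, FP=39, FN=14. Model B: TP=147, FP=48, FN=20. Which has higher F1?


Model A: P=128/167=0.7665, R=128/142=0.9014, F1=2PR/(P+R)=2TP/(2TP+FP+FN)=256/309=0.8285
Model B: P=147/195=0.7538, R=147/167=0.8802, F1=2PR/(P+R)=2TP/(2TP+FP+FN)=294/362=0.8122
0.8285 > 0.8122 → Model A

Model A


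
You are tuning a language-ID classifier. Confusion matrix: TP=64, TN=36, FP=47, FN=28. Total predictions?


Total = TP + TN + FP + FN
= 64 + 36 + 47 + 28
= 175
(Predicted positive: 111, predicted negative: 64)

175


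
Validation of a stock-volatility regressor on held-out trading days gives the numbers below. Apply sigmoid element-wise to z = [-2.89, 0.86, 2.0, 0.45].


σ(-2.89) = 1/(1+e^2.89) = 0.0527
σ(0.86) = 1/(1+e^-0.86) = 0.7027
σ(2.0) = 1/(1+e^-2.0) = 0.8808
σ(0.45) = 1/(1+e^-0.45) = 0.6106
result = [0.0527, 0.7027, 0.8808, 0.6106]

[0.0527, 0.7027, 0.8808, 0.6106]


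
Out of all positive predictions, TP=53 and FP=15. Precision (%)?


Precision = TP/(TP+FP)
= 53/(53+15)
= 53/68 = 77.94%

77.94%


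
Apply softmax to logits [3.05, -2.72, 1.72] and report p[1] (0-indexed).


Exponentials: e^3.05=21.1153, e^-2.72=0.0659, e^1.72=5.5845
Sum = 26.7657
Softmax = [0.7889, 0.0025, 0.2086]
p[1] = 0.0659/26.7657 = 0.0025

0.0025


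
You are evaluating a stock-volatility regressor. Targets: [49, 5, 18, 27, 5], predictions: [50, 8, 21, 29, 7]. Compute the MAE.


Absolute errors: |49-50|=1, |5-8|=3, |18-21|=3, |27-29|=2, |5-7|=2
Sum = 11
MAE = 11/5 = 11/5

11/5


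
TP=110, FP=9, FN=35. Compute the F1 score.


Precision = 110/119 = 0.9244
Recall = 110/145 = 0.7586
F1 = 2·P·R/(P+R) = 2·TP/(2·TP+FP+FN) = 220/(220+9+35) = 220/264 = 0.8333

0.8333


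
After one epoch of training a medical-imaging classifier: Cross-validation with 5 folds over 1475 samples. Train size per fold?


Fold size = 1475/5 = 295
Training per fold = 1475 - 295 = 1180

1180


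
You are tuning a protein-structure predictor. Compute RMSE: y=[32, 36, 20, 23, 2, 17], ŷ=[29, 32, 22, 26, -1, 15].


MSE = 51/6 = 8.5
RMSE = √(51/6) = 2.9155

2.9155


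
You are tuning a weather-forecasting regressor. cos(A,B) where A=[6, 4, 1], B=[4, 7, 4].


A·B = 6·4 + 4·7 + 1·4 = 56
‖A‖ = √53 = 7.2801, ‖B‖ = √81 = 9
cos = 56/(√53·√81) = 56/√4293 = 0.8547

0.8547


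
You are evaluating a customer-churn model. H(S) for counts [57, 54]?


Probabilities: [57/111, 54/111] ≈ [0.5135, 0.4865]
H = -((57/111)·log₂(57/111) + (54/111)·log₂(54/111))
  = 0.9995 bits

0.9995 bits


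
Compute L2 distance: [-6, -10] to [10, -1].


d = √((-6-10)² + (-10+ 1)²)
  = √(256 + 81)
  = √337 = 18.3576

18.3576


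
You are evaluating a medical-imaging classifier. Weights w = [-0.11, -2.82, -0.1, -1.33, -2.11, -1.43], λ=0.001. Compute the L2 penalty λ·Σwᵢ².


‖w‖₂² = (-0.11)² + (-2.82)² + (-0.1)² + (-1.33)² + (-2.11)² + (-1.43)²
     = 0.0121 + 7.9524 + 0.01 + 1.7689 + 4.4521 + 2.0449
     = 16.2404
λ·‖w‖₂² = 0.001·16.2404 = 0.01624

0.01624


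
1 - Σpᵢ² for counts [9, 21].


Probabilities: [9/30, 21/30] ≈ [0.3, 0.7]
Σpᵢ² = (81 + 441)/30² = 522/900
Gini = 1 - Σpᵢ² = 1 - 522/900 = 0.42

0.42


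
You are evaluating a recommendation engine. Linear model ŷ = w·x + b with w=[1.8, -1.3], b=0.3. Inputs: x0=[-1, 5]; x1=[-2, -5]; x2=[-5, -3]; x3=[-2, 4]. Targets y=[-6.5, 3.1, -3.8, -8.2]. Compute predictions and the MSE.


ŷ0 = (1.8)·(-1) + (-1.3)·(5) + 0.3 = -8.0
ŷ1 = (1.8)·(-2) + (-1.3)·(-5) + 0.3 = 3.2
ŷ2 = (1.8)·(-5) + (-1.3)·(-3) + 0.3 = -4.8
ŷ3 = (1.8)·(-2) + (-1.3)·(4) + 0.3 = -8.5
errors² = [2.25, 0.01, 1.0, 0.09]
MSE = 3.3500/4 = 0.8375

0.8375


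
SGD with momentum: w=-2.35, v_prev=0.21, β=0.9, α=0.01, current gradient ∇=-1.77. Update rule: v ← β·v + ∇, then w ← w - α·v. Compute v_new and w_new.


v_new = 0.9·0.21 - 1.77 = 0.189 - 1.77 = -1.581
w_new = -2.35 - 0.01·-1.581 = -2.35 + 0.01581 = -2.33419

v_new=-1.581, w_new=-2.33419


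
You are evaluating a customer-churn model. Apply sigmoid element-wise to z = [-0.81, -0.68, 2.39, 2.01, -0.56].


σ(-0.81) = 1/(1+e^0.81) = 0.3079
σ(-0.68) = 1/(1+e^0.68) = 0.3363
σ(2.39) = 1/(1+e^-2.39) = 0.9161
σ(2.01) = 1/(1+e^-2.01) = 0.8818
σ(-0.56) = 1/(1+e^0.56) = 0.3635
result = [0.3079, 0.3363, 0.9161, 0.8818, 0.3635]

[0.3079, 0.3363, 0.9161, 0.8818, 0.3635]


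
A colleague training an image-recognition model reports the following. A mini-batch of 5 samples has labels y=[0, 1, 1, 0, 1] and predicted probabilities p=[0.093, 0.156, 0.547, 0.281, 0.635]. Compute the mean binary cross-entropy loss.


L[0] = -ln(1-0.093) = -ln(0.907) = 0.0976
L[1] = -ln(0.156) = 1.8579
L[2] = -ln(0.547) = 0.6033
L[3] = -ln(1-0.281) = -ln(0.719) = 0.3299
L[4] = -ln(0.635) = 0.4541
mean = (0.0976 + 1.8579 + 0.6033 + 0.3299 + 0.4541)/5 = 0.6686

0.6686


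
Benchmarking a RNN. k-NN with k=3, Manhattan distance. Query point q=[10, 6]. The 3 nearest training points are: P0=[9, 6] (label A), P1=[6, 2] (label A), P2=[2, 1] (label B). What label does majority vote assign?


d(q,P0) = 1  (label A)
d(q,P1) = 8  (label A)
d(q,P2) = 13  (label B)
Votes: A=2, B=1
Majority → A

A


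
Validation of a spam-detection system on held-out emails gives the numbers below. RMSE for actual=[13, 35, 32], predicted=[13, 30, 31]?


MSE = 26/3 = 8.6667
RMSE = √(26/3) = 2.9439

2.9439


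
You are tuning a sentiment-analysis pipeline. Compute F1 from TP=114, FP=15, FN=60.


Precision = 114/129 = 0.8837
Recall = 114/174 = 0.6552
F1 = 2·P·R/(P+R) = 2·TP/(2·TP+FP+FN) = 228/(228+15+60) = 228/303 = 0.7525

0.7525


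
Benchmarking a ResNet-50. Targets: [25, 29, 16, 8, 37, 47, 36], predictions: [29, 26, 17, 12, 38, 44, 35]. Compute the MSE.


Squared errors: (25-29)²=16, (29-26)²=9, (16-17)²=1, (8-12)²=16, (37-38)²=1, (47-44)²=9, (36-35)²=1
Sum = 53
MSE = 53/7 = 53/7

53/7


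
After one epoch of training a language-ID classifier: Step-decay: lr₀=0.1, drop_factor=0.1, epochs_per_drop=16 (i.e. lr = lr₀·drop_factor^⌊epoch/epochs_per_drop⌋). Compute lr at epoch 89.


n_drops = ⌊89/16⌋ = 5
lr = 0.1·0.1^5 = 0.1·0.00001 = 0.000001

0.000001


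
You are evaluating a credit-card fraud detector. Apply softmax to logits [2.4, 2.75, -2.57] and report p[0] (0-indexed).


Exponentials: e^2.4=11.0232, e^2.75=15.6426, e^-2.57=0.0765
Sum = 26.7423
Softmax = [0.4122, 0.5849, 0.0029]
p[0] = 11.0232/26.7423 = 0.4122

0.4122


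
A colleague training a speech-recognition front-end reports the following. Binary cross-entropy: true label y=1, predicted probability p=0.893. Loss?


BCE = -[y·ln(p) + (1-y)·ln(1-p)]
= -1·ln(0.893) - 0
= -ln(0.893) = 0.1132

0.1132


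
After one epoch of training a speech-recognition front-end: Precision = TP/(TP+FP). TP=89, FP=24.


Precision = TP/(TP+FP)
= 89/(89+24)
= 89/113 = 78.76%

78.76%


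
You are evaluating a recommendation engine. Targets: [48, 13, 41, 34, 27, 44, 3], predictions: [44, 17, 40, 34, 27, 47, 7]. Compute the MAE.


Absolute errors: |48-44|=4, |13-17|=4, |41-40|=1, |34-34|=0, |27-27|=0, |44-47|=3, |3-7|=4
Sum = 16
MAE = 16/7 = 16/7

16/7


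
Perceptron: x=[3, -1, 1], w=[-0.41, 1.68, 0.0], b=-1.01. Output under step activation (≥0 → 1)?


z = (3)·(-0.41) + (-1)·(1.68) + (1)·(0.0) - 1.01
  = -3.92
step(z) = 0 (z<0)

0


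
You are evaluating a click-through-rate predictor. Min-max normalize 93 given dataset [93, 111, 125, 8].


min=8, max=125
(93-8)/(125-8) = 85/117 = 0.7265

0.7265


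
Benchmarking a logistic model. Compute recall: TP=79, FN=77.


Recall = TP/(TP+FN)
= 79/(79+77)
= 79/156 = 50.64%

50.64%


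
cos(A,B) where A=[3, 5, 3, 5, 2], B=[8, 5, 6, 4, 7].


A·B = 3·8 + 5·5 + 3·6 + 5·4 + 2·7 = 101
‖A‖ = √72 = 8.4853, ‖B‖ = √190 = 13.784
cos = 101/(√72·√190) = 101/√13680 = 0.8635

0.8635


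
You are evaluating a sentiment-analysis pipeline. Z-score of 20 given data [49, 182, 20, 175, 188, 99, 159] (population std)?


μ = 124.5714, σ = 63.6393
z = (20 - 124.5714)/63.6393 = -1.6432

-1.6432


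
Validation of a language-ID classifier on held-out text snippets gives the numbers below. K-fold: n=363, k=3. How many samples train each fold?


Fold size = 363/3 = 121
Training per fold = 363 - 121 = 242

242


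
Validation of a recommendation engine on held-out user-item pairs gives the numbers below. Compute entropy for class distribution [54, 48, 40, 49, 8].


Probabilities: [54/199, 48/199, 40/199, 49/199, 8/199] ≈ [0.2714, 0.2412, 0.201, 0.2462, 0.0402]
H = -((54/199)·log₂(54/199) + (48/199)·log₂(48/199) + (40/199)·log₂(40/199) + (49/199)·log₂(49/199) + (8/199)·log₂(8/199))
  = 2.155 bits

2.155 bits


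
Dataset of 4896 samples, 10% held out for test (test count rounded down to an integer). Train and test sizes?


Test = ⌊4896·10/100⌋ = 489
Train = 4896 - 489 = 4407

Train: 4407, Test: 489


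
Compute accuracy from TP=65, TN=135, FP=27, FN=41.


Accuracy = (TP+TN)/(TP+TN+FP+FN)
= (65+135)/(268)
= 200/268 = 74.63%

74.63%


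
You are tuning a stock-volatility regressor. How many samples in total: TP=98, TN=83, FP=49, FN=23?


Total = TP + TN + FP + FN
= 98 + 83 + 49 + 23
= 253
(Predicted positive: 147, predicted negative: 106)

253


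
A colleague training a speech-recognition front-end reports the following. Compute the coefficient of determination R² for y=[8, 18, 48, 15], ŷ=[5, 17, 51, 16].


ȳ = 22.25
SS_res = Σ(y-ŷ)² = 20
SS_tot = Σ(y-ȳ)² = 936.75
R² = 1 - SS_res/SS_tot = 1 - 0.0214 = 0.9786

0.9786


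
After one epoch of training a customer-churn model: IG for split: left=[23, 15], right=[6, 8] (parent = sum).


Parent = [29, 23], H_parent = 0.9904
H_left = 0.9678 (n=38), H_right = 0.9852 (n=14)
H_children = (38/52)·0.9678 + (14/52)·0.9852 = 0.9725
IG = 0.9904 - 0.9725 = 0.0179

0.0179


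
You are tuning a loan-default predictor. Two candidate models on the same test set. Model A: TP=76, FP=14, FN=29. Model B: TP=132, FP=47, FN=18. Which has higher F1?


Model A: P=76/90=0.8444, R=76/105=0.7238, F1=2PR/(P+R)=2TP/(2TP+FP+FN)=152/195=0.7795
Model B: P=132/179=0.7374, R=132/150=0.88, F1=2PR/(P+R)=2TP/(2TP+FP+FN)=264/329=0.8024
0.7795 < 0.8024 → Model B

Model B


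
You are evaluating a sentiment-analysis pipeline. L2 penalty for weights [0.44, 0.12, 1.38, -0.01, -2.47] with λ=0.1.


‖w‖₂² = (0.44)² + (0.12)² + (1.38)² + (-0.01)² + (-2.47)²
     = 0.1936 + 0.0144 + 1.9044 + 0.0001 + 6.1009
     = 8.2134
λ·‖w‖₂² = 0.1·8.2134 = 0.82134

0.82134


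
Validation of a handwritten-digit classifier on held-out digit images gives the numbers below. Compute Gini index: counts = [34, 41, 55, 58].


Probabilities: [34/188, 41/188, 55/188, 58/188] ≈ [0.1809, 0.2181, 0.2926, 0.3085]
Σpᵢ² = (1156 + 1681 + 3025 + 3364)/188² = 9226/35344
Gini = 1 - Σpᵢ² = 1 - 9226/35344 = 0.739

0.739


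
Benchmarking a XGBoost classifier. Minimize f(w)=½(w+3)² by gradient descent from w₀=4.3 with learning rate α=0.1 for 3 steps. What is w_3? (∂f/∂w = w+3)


step 1: grad = 4.3+3 = 7.3; w = 4.3 - 0.1·(7.3) = 3.57
step 2: grad = 3.57+3 = 6.57; w = 3.57 - 0.1·(6.57) = 2.913
step 3: grad = 2.913+3 = 5.913; w = 2.913 - 0.1·(5.913) = 2.3217

2.3217


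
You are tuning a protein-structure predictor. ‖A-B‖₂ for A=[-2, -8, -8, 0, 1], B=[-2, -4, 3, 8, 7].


d = √((-2+ 2)² + (-8+ 4)² + (-8-3)² + (0-8)² + (1-7)²)
  = √(0 + 16 + 121 + 64 + 36)
  = √237 = 15.3948

15.3948


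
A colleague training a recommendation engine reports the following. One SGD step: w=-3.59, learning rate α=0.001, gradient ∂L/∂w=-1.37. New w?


w_new = w - α·∇
= -3.59 - 0.001·-1.37
= -3.59 + 0.00137
= -3.58863

-3.58863


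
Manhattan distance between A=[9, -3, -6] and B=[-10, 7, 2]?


d = |9+ 10| + |-3-7| + |-6-2|
  = 19 + 10 + 8
  = 37

37


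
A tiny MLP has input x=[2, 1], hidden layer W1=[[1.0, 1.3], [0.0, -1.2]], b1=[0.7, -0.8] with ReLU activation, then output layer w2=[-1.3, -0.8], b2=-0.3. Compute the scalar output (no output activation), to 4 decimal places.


z1[0] = (1.0)·(2) + (1.3)·(1) + 0.7 = 4.0
z1[1] = (0.0)·(2) + (-1.2)·(1) - 0.8 = -2.0
h = ReLU(z1) = [4.0, 0.0]
output = (-1.3)·(4.0) + (-0.8)·(0.0) - 0.3 = -5.5

-5.5


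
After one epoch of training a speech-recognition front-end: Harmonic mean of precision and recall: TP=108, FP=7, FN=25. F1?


Precision = 108/115 = 0.9391
Recall = 108/133 = 0.812
F1 = 2·P·R/(P+R) = 2·TP/(2·TP+FP+FN) = 216/(216+7+25) = 216/248 = 0.871

0.871


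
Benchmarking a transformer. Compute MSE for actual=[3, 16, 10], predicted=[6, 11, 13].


Squared errors: (3-6)²=9, (16-11)²=25, (10-13)²=9
Sum = 43
MSE = 43/3 = 43/3

43/3


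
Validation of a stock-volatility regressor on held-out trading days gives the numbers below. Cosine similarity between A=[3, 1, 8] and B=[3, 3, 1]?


A·B = 3·3 + 1·3 + 8·1 = 20
‖A‖ = √74 = 8.6023, ‖B‖ = √19 = 4.3589
cos = 20/(√74·√19) = 20/√1406 = 0.5334

0.5334


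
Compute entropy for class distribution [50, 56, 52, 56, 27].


Probabilities: [50/241, 56/241, 52/241, 56/241, 27/241] ≈ [0.2075, 0.2324, 0.2158, 0.2324, 0.112]
H = -((50/241)·log₂(50/241) + (56/241)·log₂(56/241) + (52/241)·log₂(52/241) + (56/241)·log₂(56/241) + (27/241)·log₂(27/241))
  = 2.2804 bits

2.2804 bits


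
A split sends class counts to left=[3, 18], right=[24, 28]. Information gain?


Parent = [27, 46], H_parent = 0.9506
H_left = 0.5917 (n=21), H_right = 0.9957 (n=52)
H_children = (21/73)·0.5917 + (52/73)·0.9957 = 0.8795
IG = 0.9506 - 0.8795 = 0.0711

0.0711


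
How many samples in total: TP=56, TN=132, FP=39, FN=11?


Total = TP + TN + FP + FN
= 56 + 132 + 39 + 11
= 238
(Predicted positive: 95, predicted negative: 143)

238


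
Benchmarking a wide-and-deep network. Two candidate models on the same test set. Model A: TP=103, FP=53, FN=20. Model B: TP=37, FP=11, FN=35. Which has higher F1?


Model A: P=103/156=0.6603, R=103/123=0.8374, F1=2PR/(P+R)=2TP/(2TP+FP+FN)=206/279=0.7384
Model B: P=37/48=0.7708, R=37/72=0.5139, F1=2PR/(P+R)=2TP/(2TP+FP+FN)=74/120=0.6167
0.7384 > 0.6167 → Model A

Model A


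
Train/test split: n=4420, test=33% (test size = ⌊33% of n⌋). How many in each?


Test = ⌊4420·33/100⌋ = 1458
Train = 4420 - 1458 = 2962

Train: 2962, Test: 1458
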